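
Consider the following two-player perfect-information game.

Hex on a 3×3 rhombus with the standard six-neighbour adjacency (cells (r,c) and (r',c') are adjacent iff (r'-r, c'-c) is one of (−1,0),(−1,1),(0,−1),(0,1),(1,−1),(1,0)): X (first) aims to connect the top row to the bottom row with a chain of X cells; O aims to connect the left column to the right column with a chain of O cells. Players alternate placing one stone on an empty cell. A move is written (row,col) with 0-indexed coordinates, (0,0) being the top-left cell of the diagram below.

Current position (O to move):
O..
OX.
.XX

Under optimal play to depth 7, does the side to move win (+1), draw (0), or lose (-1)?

ply 1, O at O../OX./.XX | (0,1)=-1→OO./OX./.XX*; (0,2)=-1→O.O/OX./.XX; (1,2)=-1→O../OXO/.XX; (2,0)=-1→O../OX./OXX
ply 2, X at OO./OX./.XX | (0,2)=+1→OOX/OX./.XX*; (1,2)=-1→OO./OXX/.XX; (2,0)=-1→OO./OX./XXX
ply 3: OOX/OX./.XX is terminal -1 (O); from O../OX./.XX depth 7

value(O../OX./.XX, O) = -1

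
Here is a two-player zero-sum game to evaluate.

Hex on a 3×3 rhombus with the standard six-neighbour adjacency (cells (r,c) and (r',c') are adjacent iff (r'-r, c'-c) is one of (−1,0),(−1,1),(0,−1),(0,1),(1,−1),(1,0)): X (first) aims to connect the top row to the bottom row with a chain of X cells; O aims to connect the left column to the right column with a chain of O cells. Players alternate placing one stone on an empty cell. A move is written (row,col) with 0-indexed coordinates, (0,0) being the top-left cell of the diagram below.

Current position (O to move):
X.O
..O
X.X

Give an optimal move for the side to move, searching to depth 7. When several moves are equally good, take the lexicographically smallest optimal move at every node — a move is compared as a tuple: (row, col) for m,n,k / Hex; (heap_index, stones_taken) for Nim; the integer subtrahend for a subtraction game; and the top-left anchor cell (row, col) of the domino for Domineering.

O's best at [X.O/..O/X.X]: (1,0)

p1 O@[X.O/..O/X.X]: (0,1)[XOO/..O/X.X]-1 (1,0)[X.O/O.O/X.X]+1* (1,1)[X.O/.OO/X.X]-1 (2,1)[X.O/..O/XOX]-1
p2 X@[X.O/O.O/X.X]: (0,1)[XXO/O.O/X.X]-1* (1,1)[X.O/OXO/X.X]-1 (2,1)[X.O/O.O/XXX]-1
p3 O@[XXO/O.O/X.X]: (1,1)[XXO/OOO/X.X]+1* (2,1)[XXO/O.O/XOX]-1
p4 X@[XXO/OOO/X.X] terminal -1; root [X.O/..O/X.X] d7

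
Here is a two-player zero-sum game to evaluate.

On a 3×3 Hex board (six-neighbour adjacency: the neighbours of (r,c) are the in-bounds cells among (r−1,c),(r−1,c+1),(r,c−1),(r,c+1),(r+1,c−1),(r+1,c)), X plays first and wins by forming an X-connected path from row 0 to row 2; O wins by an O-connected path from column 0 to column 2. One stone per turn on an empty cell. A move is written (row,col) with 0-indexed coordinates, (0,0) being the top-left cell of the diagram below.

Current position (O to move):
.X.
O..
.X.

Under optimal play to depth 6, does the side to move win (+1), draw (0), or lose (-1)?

p1 O@[.X./O../.X.]: (0,0)[OX./O../.X.]-1 (0,2)[.XO/O../.X.]-1 (1,1)[.X./OO./.X.]+1* (1,2)[.X./O.O/.X.]-1 (2,0)[.X./O../OX.]-1 (2,2)[.X./O../.XO]-1
p2 X@[.X./OO./.X.]: (0,0)[XX./OO./.X.]-1* (0,2)[.XX/OO./.X.]-1 (1,2)[.X./OOX/.X.]-1 (2,0)[.X./OO./XX.]-1 (2,2)[.X./OO./.XX]-1
p3 O@[XX./OO./.X.]: (0,2)[XXO/OO./.X.]+1* (1,2)[XX./OOO/.X.]+1 (2,0)[XX./OO./OX.]+1 (2,2)[XX./OO./.XO]+1
p4 X@[XXO/OO./.X.] terminal -1; root [.X./O../.X.] d6

value(.X./O../.X., O) = +1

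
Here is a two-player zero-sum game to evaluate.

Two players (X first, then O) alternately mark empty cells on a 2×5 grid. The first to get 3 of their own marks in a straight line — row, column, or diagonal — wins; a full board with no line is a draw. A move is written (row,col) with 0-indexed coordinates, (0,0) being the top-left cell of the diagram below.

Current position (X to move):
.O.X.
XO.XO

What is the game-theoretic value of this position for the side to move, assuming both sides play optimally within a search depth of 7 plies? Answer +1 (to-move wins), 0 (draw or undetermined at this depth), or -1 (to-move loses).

[.O.X./XO.XO] X move#1: (0,0):+0/XO.X./XO.XO*, (0,2):+0/.OXX./XO.XO, (0,4):+0/.O.XX/XO.XO, (1,2):+0/.O.X./XOXXO
[XO.X./XO.XO] O move#2: (0,2):+0/XOOX./XO.XO*, (0,4):+0/XO.XO/XO.XO, (1,2):+0/XO.X./XOOXO
[XOOX./XO.XO] X move#3: (0,4):+0/XOOXX/XO.XO*, (1,2):+0/XOOX./XOXXO
[XOOXX/XO.XO] O move#4: (1,2):+0/XOOXX/XOOXO*
[XOOXX/XOOXO] end (terminal +0, X#5); searched .O.X./XO.XO to 7

value(.O.X./XO.XO, X) = 0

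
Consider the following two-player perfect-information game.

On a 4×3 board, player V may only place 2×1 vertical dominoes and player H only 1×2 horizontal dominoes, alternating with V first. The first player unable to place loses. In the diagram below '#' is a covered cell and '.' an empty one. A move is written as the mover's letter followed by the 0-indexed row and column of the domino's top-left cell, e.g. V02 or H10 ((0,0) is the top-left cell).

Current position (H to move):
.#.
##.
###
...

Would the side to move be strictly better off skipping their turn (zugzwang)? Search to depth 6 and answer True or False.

p1 H@[.#./##./###/...]: H30[.#./##./###/##.]-1* H31[.#./##./###/.##]-1
p2 V@[.#./##./###/##.]: V02[.##/###/###/##.]+1*
p3 H@[.##/###/###/##.] terminal -1; root [.#./##./###/...] d6
if H skipped the turn, V would face:
~ p1 V@[.#./##./###/...]: V02[.##/###/###/...]-1*
~ p2 H@[.##/###/###/...]: H30[.##/###/###/##.]+1* H31[.##/###/###/.##]+1
~ p3 V@[.##/###/###/##.] terminal -1; root [.#./##./###/...] d6
compare (H): move=-1 vs pass=+1

zugzwang(.#./##./###/..., H) = True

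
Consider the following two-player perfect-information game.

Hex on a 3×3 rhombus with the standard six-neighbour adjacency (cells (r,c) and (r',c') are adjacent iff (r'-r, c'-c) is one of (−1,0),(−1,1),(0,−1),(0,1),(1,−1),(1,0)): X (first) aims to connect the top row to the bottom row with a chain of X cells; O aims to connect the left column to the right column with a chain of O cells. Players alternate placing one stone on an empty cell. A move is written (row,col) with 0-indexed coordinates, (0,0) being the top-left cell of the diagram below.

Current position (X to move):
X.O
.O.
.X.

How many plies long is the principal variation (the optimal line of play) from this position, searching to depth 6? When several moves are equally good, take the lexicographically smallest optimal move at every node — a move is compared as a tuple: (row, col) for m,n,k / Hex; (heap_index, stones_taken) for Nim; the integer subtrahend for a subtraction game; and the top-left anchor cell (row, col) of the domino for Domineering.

PV length from [X.O/.O./.X.]: 2 plies

p1 X@[X.O/.O./.X.]: (0,1)[XXO/.O./.X.]-1* (1,0)[X.O/XO./.X.]-1 (1,2)[X.O/.OX/.X.]-1 (2,0)[X.O/.O./XX.]-1 (2,2)[X.O/.O./.XX]-1
p2 O@[XXO/.O./.X.]: (1,0)[XXO/OO./.X.]+1* (1,2)[XXO/.OO/.X.]+1 (2,0)[XXO/.O./OX.]+1 (2,2)[XXO/.O./.XO]+1
p3 X@[XXO/OO./.X.] terminal -1; root [X.O/.O./.X.] d6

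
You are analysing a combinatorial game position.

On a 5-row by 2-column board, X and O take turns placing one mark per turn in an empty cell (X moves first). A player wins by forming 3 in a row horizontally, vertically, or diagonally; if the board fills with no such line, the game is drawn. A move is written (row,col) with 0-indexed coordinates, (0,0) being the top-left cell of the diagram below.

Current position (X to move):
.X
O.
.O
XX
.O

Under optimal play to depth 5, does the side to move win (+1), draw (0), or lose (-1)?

value(.X/O./.O/XX/.O, X) = 0

ply 1, X at .X/O./.O/XX/.O | (0,0)=+0→XX/O./.O/XX/.O*; (1,1)=+0→.X/OX/.O/XX/.O; (2,0)=+0→.X/O./XO/XX/.O; (4,0)=+0→.X/O./.O/XX/XO
ply 2, O at XX/O./.O/XX/.O | (1,1)=+0→XX/OO/.O/XX/.O*; (2,0)=+0→XX/O./OO/XX/.O; (4,0)=+0→XX/O./.O/XX/OO
ply 3, X at XX/OO/.O/XX/.O | (2,0)=+0→XX/OO/XO/XX/.O*; (4,0)=+0→XX/OO/.O/XX/XO
ply 4, O at XX/OO/XO/XX/.O | (4,0)=+0→XX/OO/XO/XX/OO*
ply 5: XX/OO/XO/XX/OO is terminal +0 (X); from .X/O./.O/XX/.O depth 5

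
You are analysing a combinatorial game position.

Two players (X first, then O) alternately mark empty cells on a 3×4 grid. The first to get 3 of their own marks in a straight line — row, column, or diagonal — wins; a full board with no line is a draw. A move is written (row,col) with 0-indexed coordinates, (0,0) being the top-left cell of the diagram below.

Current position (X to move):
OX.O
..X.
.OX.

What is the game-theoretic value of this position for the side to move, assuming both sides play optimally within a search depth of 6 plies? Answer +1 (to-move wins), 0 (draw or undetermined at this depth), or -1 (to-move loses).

[OX.O/..X./.OX.] X move#1: (0,2):+1/OXXO/..X./.OX.*, (1,0):+1/OX.O/X.X./.OX., (1,1):+1/OX.O/.XX./.OX., (1,3):+1/OX.O/..XX/.OX., (2,0):+1/OX.O/..X./XOX., (2,3):+1/OX.O/..X./.OXX
[OXXO/..X./.OX.] end (terminal -1, O#2); searched OX.O/..X./.OX. to 6

value(OX.O/..X./.OX., X) = +1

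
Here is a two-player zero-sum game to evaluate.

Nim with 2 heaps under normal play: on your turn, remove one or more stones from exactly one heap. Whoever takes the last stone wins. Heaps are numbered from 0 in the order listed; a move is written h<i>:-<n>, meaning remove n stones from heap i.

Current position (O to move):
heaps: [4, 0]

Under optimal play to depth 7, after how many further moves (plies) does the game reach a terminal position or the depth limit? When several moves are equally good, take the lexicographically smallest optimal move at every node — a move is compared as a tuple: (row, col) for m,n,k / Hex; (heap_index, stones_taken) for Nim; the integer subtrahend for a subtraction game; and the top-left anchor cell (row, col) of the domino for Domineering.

[(4,0)] O move#1: h0:-1:-1/(3,0), h0:-2:-1/(2,0), h0:-3:-1/(1,0), h0:-4:+1/(0,0)*
[(0,0)] end (terminal -1, X#2); searched (4,0) to 7

PV length from [(4,0)]: 1 ply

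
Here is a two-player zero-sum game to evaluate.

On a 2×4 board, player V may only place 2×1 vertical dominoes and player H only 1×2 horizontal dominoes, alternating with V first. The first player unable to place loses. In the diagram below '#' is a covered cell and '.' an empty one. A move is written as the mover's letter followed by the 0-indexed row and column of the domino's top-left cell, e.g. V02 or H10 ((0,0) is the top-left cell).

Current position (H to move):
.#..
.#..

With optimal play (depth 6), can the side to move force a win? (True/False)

p1 H@[.#../.#..]: H02[.###/.#..]+1* H12[.#../.###]+1
p2 V@[.###/.#..]: V00[####/##..]-1*
p3 H@[####/##..]: H12[####/####]+1*
p4 V@[####/####] terminal -1; root [.#../.#..] d6

H winning at [.#../.#..]: True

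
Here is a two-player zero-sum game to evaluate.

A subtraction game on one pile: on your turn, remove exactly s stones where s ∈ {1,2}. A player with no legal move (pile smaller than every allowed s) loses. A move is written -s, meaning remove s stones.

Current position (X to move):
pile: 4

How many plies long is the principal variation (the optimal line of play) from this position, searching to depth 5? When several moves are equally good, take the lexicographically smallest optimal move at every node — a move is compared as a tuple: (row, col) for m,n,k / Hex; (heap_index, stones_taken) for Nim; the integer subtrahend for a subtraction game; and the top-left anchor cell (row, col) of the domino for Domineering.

PV length from [4]: 3 plies

ply 1, X at 4 | -1=+1→3*; -2=-1→2
ply 2, O at 3 | -1=-1→2*; -2=-1→1
ply 3, X at 2 | -1=-1→1; -2=+1→0*
ply 4: 0 is terminal -1 (O); from 4 depth 5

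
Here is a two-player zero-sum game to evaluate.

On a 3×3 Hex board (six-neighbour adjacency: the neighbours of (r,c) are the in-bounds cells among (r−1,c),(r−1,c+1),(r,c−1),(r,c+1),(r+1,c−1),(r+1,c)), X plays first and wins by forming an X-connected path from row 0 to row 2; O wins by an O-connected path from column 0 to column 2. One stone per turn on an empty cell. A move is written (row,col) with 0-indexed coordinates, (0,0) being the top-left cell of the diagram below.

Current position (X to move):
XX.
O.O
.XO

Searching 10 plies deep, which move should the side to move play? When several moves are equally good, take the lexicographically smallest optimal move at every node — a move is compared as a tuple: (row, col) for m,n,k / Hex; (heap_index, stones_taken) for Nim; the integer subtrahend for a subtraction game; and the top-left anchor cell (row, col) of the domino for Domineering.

X's best at [XX./O.O/.XO]: (1,1)

ply 1, X at XX./O.O/.XO | (0,2)=-1→XXX/O.O/.XO; (1,1)=+1→XX./OXO/.XO*; (2,0)=-1→XX./O.O/XXO
ply 2: XX./OXO/.XO is terminal -1 (O); from XX./O.O/.XO depth 10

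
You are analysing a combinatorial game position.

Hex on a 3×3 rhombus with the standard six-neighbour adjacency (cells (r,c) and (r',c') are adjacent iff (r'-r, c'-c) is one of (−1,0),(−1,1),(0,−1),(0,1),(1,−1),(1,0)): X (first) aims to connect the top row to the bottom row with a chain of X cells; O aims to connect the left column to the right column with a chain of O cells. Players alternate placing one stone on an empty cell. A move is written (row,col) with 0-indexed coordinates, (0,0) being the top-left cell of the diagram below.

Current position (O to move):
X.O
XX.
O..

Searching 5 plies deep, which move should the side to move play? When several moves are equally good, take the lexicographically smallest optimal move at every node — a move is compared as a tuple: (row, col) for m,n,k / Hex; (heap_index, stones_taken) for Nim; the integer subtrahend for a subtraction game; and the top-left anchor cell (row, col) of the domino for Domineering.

O's best at [X.O/XX./O..]: (2,1)

[X.O/XX./O..] O move#1: (0,1):-1/XOO/XX./O.., (1,2):-1/X.O/XXO/O.., (2,1):+1/X.O/XX./OO.*, (2,2):-1/X.O/XX./O.O
[X.O/XX./OO.] X move#2: (0,1):-1/XXO/XX./OO.*, (1,2):-1/X.O/XXX/OO., (2,2):-1/X.O/XX./OOX
[XXO/XX./OO.] O move#3: (1,2):+1/XXO/XXO/OO.*, (2,2):+1/XXO/XX./OOO
[XXO/XXO/OO.] end (terminal -1, X#4); searched X.O/XX./O.. to 5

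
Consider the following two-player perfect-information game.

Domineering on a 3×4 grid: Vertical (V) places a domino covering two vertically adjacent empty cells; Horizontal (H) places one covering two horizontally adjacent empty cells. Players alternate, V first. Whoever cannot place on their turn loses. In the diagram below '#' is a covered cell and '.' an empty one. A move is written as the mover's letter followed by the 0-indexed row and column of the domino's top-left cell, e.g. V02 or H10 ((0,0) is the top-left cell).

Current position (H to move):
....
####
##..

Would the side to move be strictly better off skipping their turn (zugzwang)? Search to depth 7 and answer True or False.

zugzwang(..../####/##.., H) = False

ply 1, H at ..../####/##.. | H00=+1→##../####/##..*; H01=+1→.##./####/##..; H02=+1→..##/####/##..; H22=+1→..../####/####
ply 2: ##../####/##.. is terminal -1 (V); from ..../####/##.. depth 7
if H skipped the turn, V would face:
~ ply 1: ..../####/##.. is terminal -1 (V); from ..../####/##.. depth 7
compare (H): move=+1 vs pass=+1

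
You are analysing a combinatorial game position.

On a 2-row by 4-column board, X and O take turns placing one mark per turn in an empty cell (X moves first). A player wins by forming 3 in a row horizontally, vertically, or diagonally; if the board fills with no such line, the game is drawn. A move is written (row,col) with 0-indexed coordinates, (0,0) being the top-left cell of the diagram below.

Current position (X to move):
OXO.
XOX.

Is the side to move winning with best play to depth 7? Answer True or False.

p1 X@[OXO./XOX.]: (0,3)[OXOX/XOX.]+0* (1,3)[OXO./XOXX]+0
p2 O@[OXOX/XOX.]: (1,3)[OXOX/XOXO]+0*
p3 X@[OXOX/XOXO] terminal +0; root [OXO./XOX.] d7

X winning at [OXO./XOX.]: False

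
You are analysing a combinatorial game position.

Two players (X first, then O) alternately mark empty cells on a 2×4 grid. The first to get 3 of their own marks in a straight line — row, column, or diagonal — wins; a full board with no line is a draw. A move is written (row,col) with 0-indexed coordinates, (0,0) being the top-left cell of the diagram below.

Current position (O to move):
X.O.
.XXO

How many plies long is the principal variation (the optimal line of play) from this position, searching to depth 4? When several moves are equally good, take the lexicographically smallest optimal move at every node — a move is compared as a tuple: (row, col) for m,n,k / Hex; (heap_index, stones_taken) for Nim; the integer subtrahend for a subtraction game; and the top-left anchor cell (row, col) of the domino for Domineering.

PV length from [X.O./.XXO]: 3 plies

[X.O./.XXO] O move#1: (0,1):-1/XOO./.XXO, (0,3):-1/X.OO/.XXO, (1,0):+0/X.O./OXXO*
[X.O./OXXO] X move#2: (0,1):+0/XXO./OXXO*, (0,3):+0/X.OX/OXXO
[XXO./OXXO] O move#3: (0,3):+0/XXOO/OXXO*
[XXOO/OXXO] end (terminal +0, X#4); searched X.O./.XXO to 4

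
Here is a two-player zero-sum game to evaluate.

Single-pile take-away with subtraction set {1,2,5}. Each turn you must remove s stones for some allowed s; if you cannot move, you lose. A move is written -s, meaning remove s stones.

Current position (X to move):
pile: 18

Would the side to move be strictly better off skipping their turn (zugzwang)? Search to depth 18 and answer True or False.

zugzwang(18, X) = True

ply 1, X at 18 | -1=-1→17*; -2=-1→16; -5=-1→13
ply 2, O at 17 | -1=-1→16; -2=+1→15*; -5=+1→12
ply 3, X at 15 | -1=-1→14*; -2=-1→13; -5=-1→10
ply 4, O at 14 | -1=-1→13; -2=+1→12*; -5=+1→9
ply 5, X at 12 | -1=-1→11*; -2=-1→10; -5=-1→7
ply 6, O at 11 | -1=-1→10; -2=+1→9*; -5=+1→6
ply 7, X at 9 | -1=-1→8*; -2=-1→7; -5=-1→4
ply 8, O at 8 | -1=-1→7; -2=+1→6*; -5=+1→3
ply 9, X at 6 | -1=-1→5*; -2=-1→4; -5=-1→1
ply 10, O at 5 | -1=-1→4; -2=+1→3*; -5=+1→0
ply 11, X at 3 | -1=-1→2*; -2=-1→1
ply 12, O at 2 | -1=-1→1; -2=+1→0*
ply 13: 0 is terminal -1 (X); from 18 depth 18
if X skipped the turn, O would face:
~ ply 1, O at 18 | -1=-1→17*; -2=-1→16; -5=-1→13
~ ply 2, X at 17 | -1=-1→16; -2=+1→15*; -5=+1→12
~ ply 3, O at 15 | -1=-1→14*; -2=-1→13; -5=-1→10
~ ply 4, X at 14 | -1=-1→13; -2=+1→12*; -5=+1→9
~ ply 5, O at 12 | -1=-1→11*; -2=-1→10; -5=-1→7
~ ply 6, X at 11 | -1=-1→10; -2=+1→9*; -5=+1→6
~ ply 7, O at 9 | -1=-1→8*; -2=-1→7; -5=-1→4
~ ply 8, X at 8 | -1=-1→7; -2=+1→6*; -5=+1→3
~ ply 9, O at 6 | -1=-1→5*; -2=-1→4; -5=-1→1
~ ply 10, X at 5 | -1=-1→4; -2=+1→3*; -5=+1→0
~ ply 11, O at 3 | -1=-1→2*; -2=-1→1
~ ply 12, X at 2 | -1=-1→1; -2=+1→0*
~ ply 13: 0 is terminal -1 (O); from 18 depth 18
compare (X): move=-1 vs pass=+1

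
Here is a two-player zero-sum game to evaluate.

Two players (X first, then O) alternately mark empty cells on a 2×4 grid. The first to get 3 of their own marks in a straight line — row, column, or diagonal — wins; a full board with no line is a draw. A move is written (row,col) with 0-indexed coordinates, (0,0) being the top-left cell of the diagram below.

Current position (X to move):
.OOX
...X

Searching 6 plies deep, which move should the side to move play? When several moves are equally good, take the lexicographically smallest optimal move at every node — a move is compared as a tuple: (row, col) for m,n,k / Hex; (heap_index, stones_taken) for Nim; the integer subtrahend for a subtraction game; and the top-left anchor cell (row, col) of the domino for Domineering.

X's best at [.OOX/...X]: (0,0)

p1 X@[.OOX/...X]: (0,0)[XOOX/...X]+0* (1,0)[.OOX/X..X]-1 (1,1)[.OOX/.X.X]-1 (1,2)[.OOX/..XX]-1
p2 O@[XOOX/...X]: (1,0)[XOOX/O..X]+0* (1,1)[XOOX/.O.X]+0 (1,2)[XOOX/..OX]+0
p3 X@[XOOX/O..X]: (1,1)[XOOX/OX.X]+0* (1,2)[XOOX/O.XX]+0
p4 O@[XOOX/OX.X]: (1,2)[XOOX/OXOX]+0*
p5 X@[XOOX/OXOX] terminal +0; root [.OOX/...X] d6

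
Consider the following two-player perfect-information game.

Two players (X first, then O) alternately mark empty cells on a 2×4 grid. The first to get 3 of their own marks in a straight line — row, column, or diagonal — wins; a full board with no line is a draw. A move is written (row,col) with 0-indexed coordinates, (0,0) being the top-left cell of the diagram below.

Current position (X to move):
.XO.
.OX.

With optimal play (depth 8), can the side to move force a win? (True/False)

ply 1, X at .XO./.OX. | (0,0)=+0→XXO./.OX.*; (0,3)=+0→.XOX/.OX.; (1,0)=+0→.XO./XOX.; (1,3)=+0→.XO./.OXX
ply 2, O at XXO./.OX. | (0,3)=+0→XXOO/.OX.*; (1,0)=+0→XXO./OOX.; (1,3)=+0→XXO./.OXO
ply 3, X at XXOO/.OX. | (1,0)=+0→XXOO/XOX.*; (1,3)=+0→XXOO/.OXX
ply 4, O at XXOO/XOX. | (1,3)=+0→XXOO/XOXO*
ply 5: XXOO/XOXO is terminal +0 (X); from .XO./.OX. depth 8

X winning at [.XO./.OX.]: False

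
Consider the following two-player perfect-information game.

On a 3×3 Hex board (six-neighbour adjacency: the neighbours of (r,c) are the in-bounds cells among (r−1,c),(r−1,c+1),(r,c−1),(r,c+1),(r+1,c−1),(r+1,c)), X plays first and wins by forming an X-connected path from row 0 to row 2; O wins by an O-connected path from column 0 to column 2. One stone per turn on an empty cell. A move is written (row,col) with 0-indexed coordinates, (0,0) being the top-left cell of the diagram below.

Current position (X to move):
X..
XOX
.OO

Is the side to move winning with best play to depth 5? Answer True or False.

[X../XOX/.OO] X move#1: (0,1):-1/XX./XOX/.OO, (0,2):-1/X.X/XOX/.OO, (2,0):+1/X../XOX/XOO*
[X../XOX/XOO] end (terminal -1, O#2); searched X../XOX/.OO to 5

X winning at [X../XOX/.OO]: True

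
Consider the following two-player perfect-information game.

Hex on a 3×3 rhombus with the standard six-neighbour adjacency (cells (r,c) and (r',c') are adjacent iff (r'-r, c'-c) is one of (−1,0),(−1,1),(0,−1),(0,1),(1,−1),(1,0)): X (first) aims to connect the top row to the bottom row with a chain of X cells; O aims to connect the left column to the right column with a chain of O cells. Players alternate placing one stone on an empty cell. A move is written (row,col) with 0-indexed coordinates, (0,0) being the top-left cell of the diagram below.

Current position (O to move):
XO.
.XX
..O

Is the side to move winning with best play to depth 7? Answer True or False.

p1 O@[XO./.XX/..O]: (0,2)[XOO/.XX/..O]-1* (1,0)[XO./OXX/..O]-1 (2,0)[XO./.XX/O.O]-1 (2,1)[XO./.XX/.OO]-1
p2 X@[XOO/.XX/..O]: (1,0)[XOO/XXX/..O]+1* (2,0)[XOO/.XX/X.O]-1 (2,1)[XOO/.XX/.XO]-1
p3 O@[XOO/XXX/..O]: (2,0)[XOO/XXX/O.O]-1* (2,1)[XOO/XXX/.OO]-1
p4 X@[XOO/XXX/O.O]: (2,1)[XOO/XXX/OXO]+1*
p5 O@[XOO/XXX/OXO] terminal -1; root [XO./.XX/..O] d7

O winning at [XO./.XX/..O]: False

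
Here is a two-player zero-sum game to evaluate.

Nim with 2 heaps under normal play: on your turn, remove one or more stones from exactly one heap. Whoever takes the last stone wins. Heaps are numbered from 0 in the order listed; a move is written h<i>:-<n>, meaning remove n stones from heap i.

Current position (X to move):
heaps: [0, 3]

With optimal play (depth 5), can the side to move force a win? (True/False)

ply 1, X at (0,3) | h1:-1=-1→(0,2); h1:-2=-1→(0,1); h1:-3=+1→(0,0)*
ply 2: (0,0) is terminal -1 (O); from (0,3) depth 5

X winning at [(0,3)]: True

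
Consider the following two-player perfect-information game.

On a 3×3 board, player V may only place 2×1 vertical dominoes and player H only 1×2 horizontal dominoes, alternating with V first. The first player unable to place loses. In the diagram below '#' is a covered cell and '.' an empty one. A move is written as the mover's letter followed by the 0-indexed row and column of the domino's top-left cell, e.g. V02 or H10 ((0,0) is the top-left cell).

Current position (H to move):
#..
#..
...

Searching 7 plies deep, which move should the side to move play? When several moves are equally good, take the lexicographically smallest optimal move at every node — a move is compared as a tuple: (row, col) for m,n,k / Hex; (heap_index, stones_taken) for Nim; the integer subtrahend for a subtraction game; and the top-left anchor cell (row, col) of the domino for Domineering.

H's best at [#../#../...]: H11

p1 H@[#../#../...]: H01[###/#../...]-1 H11[#../###/...]+1* H20[#../#../##.]-1 H21[#../#../.##]-1
p2 V@[#../###/...] terminal -1; root [#../#../...] d7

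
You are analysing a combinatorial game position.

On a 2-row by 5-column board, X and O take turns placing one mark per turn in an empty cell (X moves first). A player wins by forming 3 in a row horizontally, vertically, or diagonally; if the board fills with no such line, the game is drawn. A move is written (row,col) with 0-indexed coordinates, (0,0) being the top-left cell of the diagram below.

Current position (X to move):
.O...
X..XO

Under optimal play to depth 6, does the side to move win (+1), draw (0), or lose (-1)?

value(.O.../X..XO, X) = 0

ply 1, X at .O.../X..XO | (0,0)=+0→XO.../X..XO*; (0,2)=+0→.OX../X..XO; (0,3)=+0→.O.X./X..XO; (0,4)=-1→.O..X/X..XO; (1,1)=+0→.O.../XX.XO; (1,2)=+0→.O.../X.XXO
ply 2, O at XO.../X..XO | (0,2)=+0→XOO../X..XO*; (0,3)=+0→XO.O./X..XO; (0,4)=+0→XO..O/X..XO; (1,1)=+0→XO.../XO.XO; (1,2)=+0→XO.../X.OXO
ply 3, X at XOO../X..XO | (0,3)=+0→XOOX./X..XO*; (0,4)=-1→XOO.X/X..XO; (1,1)=-1→XOO../XX.XO; (1,2)=-1→XOO../X.XXO
ply 4, O at XOOX./X..XO | (0,4)=+0→XOOXO/X..XO*; (1,1)=+0→XOOX./XO.XO; (1,2)=+0→XOOX./X.OXO
ply 5, X at XOOXO/X..XO | (1,1)=+0→XOOXO/XX.XO*; (1,2)=+0→XOOXO/X.XXO
ply 6, O at XOOXO/XX.XO | (1,2)=+0→XOOXO/XXOXO*
ply 7: XOOXO/XXOXO is terminal +0 (X); from .O.../X..XO depth 6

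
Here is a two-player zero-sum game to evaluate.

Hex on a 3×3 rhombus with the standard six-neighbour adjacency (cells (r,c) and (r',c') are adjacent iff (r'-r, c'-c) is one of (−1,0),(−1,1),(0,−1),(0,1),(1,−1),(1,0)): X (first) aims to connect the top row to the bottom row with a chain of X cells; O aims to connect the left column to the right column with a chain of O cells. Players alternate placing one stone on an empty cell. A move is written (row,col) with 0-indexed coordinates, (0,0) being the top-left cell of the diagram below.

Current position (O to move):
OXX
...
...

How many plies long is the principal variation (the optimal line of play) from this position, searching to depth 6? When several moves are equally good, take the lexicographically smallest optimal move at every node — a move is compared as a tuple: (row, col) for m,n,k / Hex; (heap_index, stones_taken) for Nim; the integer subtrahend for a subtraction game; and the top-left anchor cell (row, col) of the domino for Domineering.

p1 O@[OXX/.../...]: (1,0)[OXX/O../...]-1* (1,1)[OXX/.O./...]-1 (1,2)[OXX/..O/...]-1 (2,0)[OXX/.../O..]-1 (2,1)[OXX/.../.O.]-1 (2,2)[OXX/.../..O]-1
p2 X@[OXX/O../...]: (1,1)[OXX/OX./...]+1* (1,2)[OXX/O.X/...]+1 (2,0)[OXX/O../X..]+1 (2,1)[OXX/O../.X.]+1 (2,2)[OXX/O../..X]+1
p3 O@[OXX/OX./...]: (1,2)[OXX/OXO/...]-1* (2,0)[OXX/OX./O..]-1 (2,1)[OXX/OX./.O.]-1 (2,2)[OXX/OX./..O]-1
p4 X@[OXX/OXO/...]: (2,0)[OXX/OXO/X..]+1* (2,1)[OXX/OXO/.X.]+1 (2,2)[OXX/OXO/..X]+1
p5 O@[OXX/OXO/X..] terminal -1; root [OXX/.../...] d6

PV length from [OXX/.../...]: 4 plies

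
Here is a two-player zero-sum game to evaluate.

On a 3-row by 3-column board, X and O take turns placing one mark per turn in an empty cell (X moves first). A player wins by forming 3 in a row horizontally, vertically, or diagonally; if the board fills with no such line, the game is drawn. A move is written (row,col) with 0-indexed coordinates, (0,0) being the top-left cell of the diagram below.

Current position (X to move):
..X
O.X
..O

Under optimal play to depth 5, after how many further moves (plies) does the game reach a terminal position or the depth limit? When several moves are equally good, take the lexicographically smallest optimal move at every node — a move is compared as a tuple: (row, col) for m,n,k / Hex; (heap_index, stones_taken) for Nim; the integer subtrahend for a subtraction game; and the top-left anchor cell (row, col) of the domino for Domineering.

p1 X@[..X/O.X/..O]: (0,0)[X.X/O.X/..O]+0* (0,1)[.XX/O.X/..O]-1 (1,1)[..X/OXX/..O]-1 (2,0)[..X/O.X/X.O]+0 (2,1)[..X/O.X/.XO]-1
p2 O@[X.X/O.X/..O]: (0,1)[XOX/O.X/..O]+0* (1,1)[X.X/OOX/..O]-1 (2,0)[X.X/O.X/O.O]-1 (2,1)[X.X/O.X/.OO]-1
p3 X@[XOX/O.X/..O]: (1,1)[XOX/OXX/..O]+0* (2,0)[XOX/O.X/X.O]+0 (2,1)[XOX/O.X/.XO]+0
p4 O@[XOX/OXX/..O]: (2,0)[XOX/OXX/O.O]+0* (2,1)[XOX/OXX/.OO]-1
p5 X@[XOX/OXX/O.O]: (2,1)[XOX/OXX/OXO]+0*
p6 O@[XOX/OXX/OXO] terminal +0; root [..X/O.X/..O] d5

PV length from [..X/O.X/..O]: 5 plies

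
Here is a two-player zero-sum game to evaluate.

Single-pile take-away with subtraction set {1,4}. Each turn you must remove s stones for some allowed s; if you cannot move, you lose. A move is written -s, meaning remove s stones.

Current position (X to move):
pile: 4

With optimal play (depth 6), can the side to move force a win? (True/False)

X winning at [4]: True

p1 X@[4]: -1[3]-1 -4[0]+1*
p2 O@[0] terminal -1; root [4] d6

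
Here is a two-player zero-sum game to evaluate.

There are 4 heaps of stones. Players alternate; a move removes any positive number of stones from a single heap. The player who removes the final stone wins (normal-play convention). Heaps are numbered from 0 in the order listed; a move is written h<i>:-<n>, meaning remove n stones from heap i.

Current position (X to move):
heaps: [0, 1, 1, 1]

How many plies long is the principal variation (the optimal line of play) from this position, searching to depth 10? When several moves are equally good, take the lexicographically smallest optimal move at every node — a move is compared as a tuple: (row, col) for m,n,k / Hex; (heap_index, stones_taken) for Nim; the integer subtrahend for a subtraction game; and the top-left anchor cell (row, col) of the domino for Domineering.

p1 X@[(0,1,1,1)]: h1:-1[(0,0,1,1)]+1* h2:-1[(0,1,0,1)]+1 h3:-1[(0,1,1,0)]+1
p2 O@[(0,0,1,1)]: h2:-1[(0,0,0,1)]-1* h3:-1[(0,0,1,0)]-1
p3 X@[(0,0,0,1)]: h3:-1[(0,0,0,0)]+1*
p4 O@[(0,0,0,0)] terminal -1; root [(0,1,1,1)] d10

PV length from [(0,1,1,1)]: 3 plies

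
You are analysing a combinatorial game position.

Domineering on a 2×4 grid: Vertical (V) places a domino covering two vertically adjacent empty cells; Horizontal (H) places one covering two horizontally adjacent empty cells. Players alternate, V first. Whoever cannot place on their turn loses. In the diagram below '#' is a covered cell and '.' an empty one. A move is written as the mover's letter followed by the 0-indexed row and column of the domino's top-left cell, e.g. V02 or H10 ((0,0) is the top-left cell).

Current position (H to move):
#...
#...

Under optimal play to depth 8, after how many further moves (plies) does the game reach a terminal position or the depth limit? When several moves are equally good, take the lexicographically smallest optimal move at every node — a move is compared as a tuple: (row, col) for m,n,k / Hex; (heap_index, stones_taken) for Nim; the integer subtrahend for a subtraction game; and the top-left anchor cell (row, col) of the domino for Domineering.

p1 H@[#.../#...]: H01[###./#...]+1* H02[#.##/#...]+1 H11[#.../###.]+1 H12[#.../#.##]+1
p2 V@[###./#...]: V03[####/#..#]-1*
p3 H@[####/#..#]: H11[####/####]+1*
p4 V@[####/####] terminal -1; root [#.../#...] d8

PV length from [#.../#...]: 3 plies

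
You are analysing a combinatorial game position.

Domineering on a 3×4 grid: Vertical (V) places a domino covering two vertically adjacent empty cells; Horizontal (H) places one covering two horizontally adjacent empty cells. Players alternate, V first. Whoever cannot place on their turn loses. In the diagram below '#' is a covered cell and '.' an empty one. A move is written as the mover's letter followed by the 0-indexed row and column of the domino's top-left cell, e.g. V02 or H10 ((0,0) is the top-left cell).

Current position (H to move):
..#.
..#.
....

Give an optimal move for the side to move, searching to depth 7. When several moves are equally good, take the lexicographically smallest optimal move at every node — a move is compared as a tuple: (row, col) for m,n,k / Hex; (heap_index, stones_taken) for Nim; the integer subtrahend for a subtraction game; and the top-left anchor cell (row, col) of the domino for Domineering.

[..#./..#./....] H move#1: H00:-1/###./..#./...., H10:+1/..#./###./....*, H20:-1/..#./..#./##.., H21:-1/..#./..#./.##., H22:-1/..#./..#./..##
[..#./###./....] V move#2: V03:-1/..##/####/....*, V13:-1/..#./####/...#
[..##/####/....] H move#3: H00:+1/####/####/....*, H20:+1/..##/####/##.., H21:+1/..##/####/.##., H22:+1/..##/####/..##
[####/####/....] end (terminal -1, V#4); searched ..#./..#./.... to 7

H's best at [..#./..#./....]: H10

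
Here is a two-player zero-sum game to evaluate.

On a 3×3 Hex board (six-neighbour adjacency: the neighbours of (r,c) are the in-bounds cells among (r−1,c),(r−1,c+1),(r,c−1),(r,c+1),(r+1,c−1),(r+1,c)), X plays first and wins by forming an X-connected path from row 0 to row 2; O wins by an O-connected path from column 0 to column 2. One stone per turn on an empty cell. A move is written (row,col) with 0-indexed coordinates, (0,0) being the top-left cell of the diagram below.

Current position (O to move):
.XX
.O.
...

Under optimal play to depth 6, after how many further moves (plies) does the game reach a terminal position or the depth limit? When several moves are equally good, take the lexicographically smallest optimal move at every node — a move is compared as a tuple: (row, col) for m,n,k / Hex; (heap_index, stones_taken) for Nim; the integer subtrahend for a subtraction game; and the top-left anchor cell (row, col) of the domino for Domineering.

PV length from [.XX/.O./...]: 3 plies

[.XX/.O./...] O move#1: (0,0):-1/OXX/.O./..., (1,0):-1/.XX/OO./..., (1,2):+1/.XX/.OO/...*, (2,0):-1/.XX/.O./O.., (2,1):+1/.XX/.O./.O., (2,2):+1/.XX/.O./..O
[.XX/.OO/...] X move#2: (0,0):-1/XXX/.OO/...*, (1,0):-1/.XX/XOO/..., (2,0):-1/.XX/.OO/X.., (2,1):-1/.XX/.OO/.X., (2,2):-1/.XX/.OO/..X
[XXX/.OO/...] O move#3: (1,0):+1/XXX/OOO/...*, (2,0):+1/XXX/.OO/O.., (2,1):+1/XXX/.OO/.O., (2,2):+1/XXX/.OO/..O
[XXX/OOO/...] end (terminal -1, X#4); searched .XX/.O./... to 6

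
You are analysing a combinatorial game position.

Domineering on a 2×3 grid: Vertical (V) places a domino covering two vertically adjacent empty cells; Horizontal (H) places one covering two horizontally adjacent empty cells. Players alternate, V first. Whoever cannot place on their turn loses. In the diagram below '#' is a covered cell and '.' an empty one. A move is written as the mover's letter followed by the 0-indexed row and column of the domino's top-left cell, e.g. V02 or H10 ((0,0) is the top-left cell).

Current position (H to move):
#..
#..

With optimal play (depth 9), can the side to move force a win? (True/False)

ply 1, H at #../#.. | H01=+1→###/#..*; H11=+1→#../###
ply 2: ###/#.. is terminal -1 (V); from #../#.. depth 9

H winning at [#../#..]: True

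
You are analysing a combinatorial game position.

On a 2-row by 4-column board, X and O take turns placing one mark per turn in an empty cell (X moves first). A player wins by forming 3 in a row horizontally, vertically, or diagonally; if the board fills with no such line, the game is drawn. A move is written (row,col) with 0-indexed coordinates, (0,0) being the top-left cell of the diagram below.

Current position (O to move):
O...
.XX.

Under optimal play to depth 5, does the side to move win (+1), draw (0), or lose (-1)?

value(O.../.XX., O) = -1

p1 O@[O.../.XX.]: (0,1)[OO../.XX.]-1* (0,2)[O.O./.XX.]-1 (0,3)[O..O/.XX.]-1 (1,0)[O.../OXX.]-1 (1,3)[O.../.XXO]-1
p2 X@[OO../.XX.]: (0,2)[OOX./.XX.]+1* (0,3)[OO.X/.XX.]-1 (1,0)[OO../XXX.]+1 (1,3)[OO../.XXX]+1
p3 O@[OOX./.XX.]: (0,3)[OOXO/.XX.]-1* (1,0)[OOX./OXX.]-1 (1,3)[OOX./.XXO]-1
p4 X@[OOXO/.XX.]: (1,0)[OOXO/XXX.]+1* (1,3)[OOXO/.XXX]+1
p5 O@[OOXO/XXX.] terminal -1; root [O.../.XX.] d5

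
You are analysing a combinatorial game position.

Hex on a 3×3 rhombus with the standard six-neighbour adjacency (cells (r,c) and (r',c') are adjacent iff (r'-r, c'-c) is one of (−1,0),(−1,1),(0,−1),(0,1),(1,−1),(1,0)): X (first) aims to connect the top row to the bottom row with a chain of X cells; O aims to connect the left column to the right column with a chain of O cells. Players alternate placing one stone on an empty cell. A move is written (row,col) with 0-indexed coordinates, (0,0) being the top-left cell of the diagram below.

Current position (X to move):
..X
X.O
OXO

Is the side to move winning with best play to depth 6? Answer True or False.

X winning at [..X/X.O/OXO]: True

ply 1, X at ..X/X.O/OXO | (0,0)=-1→X.X/X.O/OXO; (0,1)=-1→.XX/X.O/OXO; (1,1)=+1→..X/XXO/OXO*
ply 2: ..X/XXO/OXO is terminal -1 (O); from ..X/X.O/OXO depth 6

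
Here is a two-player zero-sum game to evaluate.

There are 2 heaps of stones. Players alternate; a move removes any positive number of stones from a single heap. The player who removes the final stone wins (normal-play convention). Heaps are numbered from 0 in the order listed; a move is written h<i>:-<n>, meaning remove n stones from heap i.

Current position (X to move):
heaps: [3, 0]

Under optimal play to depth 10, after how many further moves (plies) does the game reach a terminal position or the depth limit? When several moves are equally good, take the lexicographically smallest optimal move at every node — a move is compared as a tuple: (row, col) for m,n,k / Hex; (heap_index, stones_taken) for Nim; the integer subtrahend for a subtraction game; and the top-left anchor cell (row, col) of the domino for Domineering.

PV length from [(3,0)]: 1 ply

p1 X@[(3,0)]: h0:-1[(2,0)]-1 h0:-2[(1,0)]-1 h0:-3[(0,0)]+1*
p2 O@[(0,0)] terminal -1; root [(3,0)] d10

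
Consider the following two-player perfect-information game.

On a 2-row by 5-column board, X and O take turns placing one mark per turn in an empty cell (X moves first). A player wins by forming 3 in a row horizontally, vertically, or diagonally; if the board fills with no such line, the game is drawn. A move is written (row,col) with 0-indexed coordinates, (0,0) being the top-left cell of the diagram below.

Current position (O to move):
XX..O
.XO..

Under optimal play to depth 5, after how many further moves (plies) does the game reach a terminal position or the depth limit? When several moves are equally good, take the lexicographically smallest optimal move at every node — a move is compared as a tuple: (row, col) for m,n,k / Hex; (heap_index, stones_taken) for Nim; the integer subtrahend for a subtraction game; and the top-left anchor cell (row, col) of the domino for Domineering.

ply 1, O at XX..O/.XO.. | (0,2)=+0→XXO.O/.XO..*; (0,3)=-1→XX.OO/.XO..; (1,0)=-1→XX..O/OXO..; (1,3)=-1→XX..O/.XOO.; (1,4)=-1→XX..O/.XO.O
ply 2, X at XXO.O/.XO.. | (0,3)=+0→XXOXO/.XO..*; (1,0)=-1→XXO.O/XXO..; (1,3)=-1→XXO.O/.XOX.; (1,4)=-1→XXO.O/.XO.X
ply 3, O at XXOXO/.XO.. | (1,0)=+0→XXOXO/OXO..*; (1,3)=+0→XXOXO/.XOO.; (1,4)=+0→XXOXO/.XO.O
ply 4, X at XXOXO/OXO.. | (1,3)=+0→XXOXO/OXOX.*; (1,4)=+0→XXOXO/OXO.X
ply 5, O at XXOXO/OXOX. | (1,4)=+0→XXOXO/OXOXO*
ply 6: XXOXO/OXOXO is terminal +0 (X); from XX..O/.XO.. depth 5

PV length from [XX..O/.XO..]: 5 plies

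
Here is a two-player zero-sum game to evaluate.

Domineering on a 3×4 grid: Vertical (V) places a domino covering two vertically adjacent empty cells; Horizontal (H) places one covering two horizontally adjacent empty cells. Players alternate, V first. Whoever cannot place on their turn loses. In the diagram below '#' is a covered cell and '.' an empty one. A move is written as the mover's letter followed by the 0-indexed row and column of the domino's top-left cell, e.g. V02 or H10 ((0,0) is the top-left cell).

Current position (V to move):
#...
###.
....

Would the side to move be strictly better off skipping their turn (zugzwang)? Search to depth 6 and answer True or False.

zugzwang(#.../###./...., V) = False

p1 V@[#.../###./....]: V03[#..#/####/....]-1* V13[#.../####/...#]-1
p2 H@[#..#/####/....]: H01[####/####/....]+1* H20[#..#/####/##..]+1 H21[#..#/####/.##.]+1 H22[#..#/####/..##]+1
p3 V@[####/####/....] terminal -1; root [#.../###./....] d6
if V skipped the turn, H would face:
~ p1 H@[#.../###./....]: H01[###./###./....]+1* H02[#.##/###./....]+1 H20[#.../###./##..]+1 H21[#.../###./.##.]+1 H22[#.../###./..##]+1
~ p2 V@[###./###./....]: V03[####/####/....]-1* V13[###./####/...#]-1
~ p3 H@[####/####/....]: H20[####/####/##..]+1* H21[####/####/.##.]+1 H22[####/####/..##]+1
~ p4 V@[####/####/##..] terminal -1; root [#.../###./....] d6
compare (V): move=-1 vs pass=-1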